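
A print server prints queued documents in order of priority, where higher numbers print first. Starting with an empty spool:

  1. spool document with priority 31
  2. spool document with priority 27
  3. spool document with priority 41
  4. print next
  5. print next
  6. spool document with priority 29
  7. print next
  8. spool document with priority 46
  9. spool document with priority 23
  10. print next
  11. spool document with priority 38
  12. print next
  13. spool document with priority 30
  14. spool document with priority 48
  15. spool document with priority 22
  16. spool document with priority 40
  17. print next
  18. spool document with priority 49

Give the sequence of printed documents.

insert 31 → {31}
insert 27 → {31, 27}
insert 41 → {41, 31, 27}
print next → 41; now {31, 27}
print next → 31; now {27}
insert 29 → {29, 27}
print next → 29; now {27}
insert 46 → {46, 27}
insert 23 → {46, 27, 23}
print next → 46; now {27, 23}
insert 38 → {38, 27, 23}
print next → 38; now {27, 23}
insert 30 → {30, 27, 23}
insert 48 → {48, 30, 27, 23}
insert 22 → {48, 30, 27, 23, 22}
insert 40 → {48, 40, 30, 27, 23, 22}
print next → 48; now {40, 30, 27, 23, 22}
insert 49 → {49, 40, 30, 27, 23, 22}

41, 31, 29, 46, 38, 48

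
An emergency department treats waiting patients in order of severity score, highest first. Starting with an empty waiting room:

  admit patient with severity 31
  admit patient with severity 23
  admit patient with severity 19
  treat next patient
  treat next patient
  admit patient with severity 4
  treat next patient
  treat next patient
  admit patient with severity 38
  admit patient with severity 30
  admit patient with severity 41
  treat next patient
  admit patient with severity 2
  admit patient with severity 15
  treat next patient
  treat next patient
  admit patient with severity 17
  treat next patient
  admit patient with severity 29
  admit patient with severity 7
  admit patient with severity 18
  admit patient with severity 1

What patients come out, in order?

insert 31 → {31}
insert 23 → {31, 23}
insert 19 → {31, 23, 19}
treat next patient → 31; now {23, 19}
treat next patient → 23; now {19}
insert 4 → {19, 4}
treat next patient → 19; now {4}
treat next patient → 4; now {}
insert 38 → {38}
insert 30 → {38, 30}
insert 41 → {41, 38, 30}
treat next patient → 41; now {38, 30}
insert 2 → {38, 30, 2}
insert 15 → {38, 30, 15, 2}
treat next patient → 38; now {30, 15, 2}
treat next patient → 30; now {15, 2}
insert 17 → {17, 15, 2}
treat next patient → 17; now {15, 2}
insert 29 → {29, 15, 2}
insert 7 → {29, 15, 7, 2}
insert 18 → {29, 18, 15, 7, 2}
insert 1 → {29, 18, 15, 7, 2, 1}

[31, 23, 19, 4, 41, 38, 30, 17]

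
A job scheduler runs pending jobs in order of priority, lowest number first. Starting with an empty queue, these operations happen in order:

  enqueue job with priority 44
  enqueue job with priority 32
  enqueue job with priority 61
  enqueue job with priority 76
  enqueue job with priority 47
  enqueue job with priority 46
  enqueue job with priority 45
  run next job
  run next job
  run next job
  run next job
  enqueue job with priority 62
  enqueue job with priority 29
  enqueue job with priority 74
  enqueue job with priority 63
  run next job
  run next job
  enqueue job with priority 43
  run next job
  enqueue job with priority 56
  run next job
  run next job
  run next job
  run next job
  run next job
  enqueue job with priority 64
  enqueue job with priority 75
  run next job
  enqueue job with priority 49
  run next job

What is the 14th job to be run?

insert 44 → {44}
insert 32 → {32, 44}
insert 61 → {32, 44, 61}
insert 76 → {32, 44, 61, 76}
insert 47 → {32, 44, 47, 61, 76}
insert 46 → {32, 44, 46, 47, 61, 76}
insert 45 → {32, 44, 45, 46, 47, 61, 76}
run next job → 32; now {44, 45, 46, 47, 61, 76}
run next job → 44; now {45, 46, 47, 61, 76}
run next job → 45; now {46, 47, 61, 76}
run next job → 46; now {47, 61, 76}
insert 62 → {47, 61, 62, 76}
insert 29 → {29, 47, 61, 62, 76}
insert 74 → {29, 47, 61, 62, 74, 76}
insert 63 → {29, 47, 61, 62, 63, 74, 76}
run next job → 29; now {47, 61, 62, 63, 74, 76}
run next job → 47; now {61, 62, 63, 74, 76}
insert 43 → {43, 61, 62, 63, 74, 76}
run next job → 43; now {61, 62, 63, 74, 76}
insert 56 → {56, 61, 62, 63, 74, 76}
run next job → 56; now {61, 62, 63, 74, 76}
run next job → 61; now {62, 63, 74, 76}
run next job → 62; now {63, 74, 76}
run next job → 63; now {74, 76}
run next job → 74; now {76}
insert 64 → {64, 76}
insert 75 → {64, 75, 76}
run next job → 64; now {75, 76}
insert 49 → {49, 75, 76}
run next job → 49; now {75, 76}

49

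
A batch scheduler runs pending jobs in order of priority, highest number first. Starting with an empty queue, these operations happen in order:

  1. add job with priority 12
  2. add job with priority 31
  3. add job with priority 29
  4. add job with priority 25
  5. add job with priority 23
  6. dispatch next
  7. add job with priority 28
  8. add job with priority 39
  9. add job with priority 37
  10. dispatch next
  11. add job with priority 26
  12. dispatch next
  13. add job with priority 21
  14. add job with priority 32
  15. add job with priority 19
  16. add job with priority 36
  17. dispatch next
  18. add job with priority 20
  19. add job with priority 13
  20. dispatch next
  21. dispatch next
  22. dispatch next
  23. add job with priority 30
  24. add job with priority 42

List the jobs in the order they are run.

31 → 39 → 37 → 36 → 32 → 29 → 28

insert 12 → {12}
insert 31 → {31, 12}
insert 29 → {31, 29, 12}
insert 25 → {31, 29, 25, 12}
insert 23 → {31, 29, 25, 23, 12}
dispatch next → 31; now {29, 25, 23, 12}
insert 28 → {29, 28, 25, 23, 12}
insert 39 → {39, 29, 28, 25, 23, 12}
insert 37 → {39, 37, 29, 28, 25, 23, 12}
dispatch next → 39; now {37, 29, 28, 25, 23, 12}
insert 26 → {37, 29, 28, 26, 25, 23, 12}
dispatch next → 37; now {29, 28, 26, 25, 23, 12}
insert 21 → {29, 28, 26, 25, 23, 21, 12}
insert 32 → {32, 29, 28, 26, 25, 23, 21, 12}
insert 19 → {32, 29, 28, 26, 25, 23, 21, 19, 12}
insert 36 → {36, 32, 29, 28, 26, 25, 23, 21, 19, 12}
dispatch next → 36; now {32, 29, 28, 26, 25, 23, 21, 19, 12}
insert 20 → {32, 29, 28, 26, 25, 23, 21, 20, 19, 12}
insert 13 → {32, 29, 28, 26, 25, 23, 21, 20, 19, 13, 12}
dispatch next → 32; now {29, 28, 26, 25, 23, 21, 20, 19, 13, 12}
dispatch next → 29; now {28, 26, 25, 23, 21, 20, 19, 13, 12}
dispatch next → 28; now {26, 25, 23, 21, 20, 19, 13, 12}
insert 30 → {30, 26, 25, 23, 21, 20, 19, 13, 12}
insert 42 → {42, 30, 26, 25, 23, 21, 20, 19, 13, 12}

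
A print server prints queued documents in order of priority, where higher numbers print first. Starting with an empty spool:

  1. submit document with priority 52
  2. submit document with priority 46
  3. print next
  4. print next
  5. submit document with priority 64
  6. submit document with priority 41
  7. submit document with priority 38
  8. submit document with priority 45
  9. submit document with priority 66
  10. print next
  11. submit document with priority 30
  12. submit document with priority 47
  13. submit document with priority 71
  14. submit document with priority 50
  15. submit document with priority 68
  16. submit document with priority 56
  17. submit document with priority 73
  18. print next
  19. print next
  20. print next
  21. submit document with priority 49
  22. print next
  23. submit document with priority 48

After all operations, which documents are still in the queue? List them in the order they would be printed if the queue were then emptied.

insert 52 → {52}
insert 46 → {52, 46}
print next → 52; now {46}
print next → 46; now {}
insert 64 → {64}
insert 41 → {64, 41}
insert 38 → {64, 41, 38}
insert 45 → {64, 45, 41, 38}
insert 66 → {66, 64, 45, 41, 38}
print next → 66; now {64, 45, 41, 38}
insert 30 → {64, 45, 41, 38, 30}
insert 47 → {64, 47, 45, 41, 38, 30}
insert 71 → {71, 64, 47, 45, 41, 38, 30}
insert 50 → {71, 64, 50, 47, 45, 41, 38, 30}
insert 68 → {71, 68, 64, 50, 47, 45, 41, 38, 30}
insert 56 → {71, 68, 64, 56, 50, 47, 45, 41, 38, 30}
insert 73 → {73, 71, 68, 64, 56, 50, 47, 45, 41, 38, 30}
print next → 73; now {71, 68, 64, 56, 50, 47, 45, 41, 38, 30}
print next → 71; now {68, 64, 56, 50, 47, 45, 41, 38, 30}
print next → 68; now {64, 56, 50, 47, 45, 41, 38, 30}
insert 49 → {64, 56, 50, 49, 47, 45, 41, 38, 30}
print next → 64; now {56, 50, 49, 47, 45, 41, 38, 30}
insert 48 → {56, 50, 49, 48, 47, 45, 41, 38, 30}

[56, 50, 49, 48, 47, 45, 41, 38, 30]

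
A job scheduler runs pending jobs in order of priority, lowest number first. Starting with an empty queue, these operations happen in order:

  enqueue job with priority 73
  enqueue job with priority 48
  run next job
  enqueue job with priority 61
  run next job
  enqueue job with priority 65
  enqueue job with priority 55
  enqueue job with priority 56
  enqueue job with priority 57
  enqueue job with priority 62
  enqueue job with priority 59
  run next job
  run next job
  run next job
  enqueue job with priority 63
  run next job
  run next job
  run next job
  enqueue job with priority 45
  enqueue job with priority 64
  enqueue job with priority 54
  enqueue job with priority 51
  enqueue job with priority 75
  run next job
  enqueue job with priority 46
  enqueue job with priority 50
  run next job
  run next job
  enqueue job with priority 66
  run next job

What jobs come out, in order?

insert 73 → {73}
insert 48 → {48, 73}
run next job → 48; now {73}
insert 61 → {61, 73}
run next job → 61; now {73}
insert 65 → {65, 73}
insert 55 → {55, 65, 73}
insert 56 → {55, 56, 65, 73}
insert 57 → {55, 56, 57, 65, 73}
insert 62 → {55, 56, 57, 62, 65, 73}
insert 59 → {55, 56, 57, 59, 62, 65, 73}
run next job → 55; now {56, 57, 59, 62, 65, 73}
run next job → 56; now {57, 59, 62, 65, 73}
run next job → 57; now {59, 62, 65, 73}
insert 63 → {59, 62, 63, 65, 73}
run next job → 59; now {62, 63, 65, 73}
run next job → 62; now {63, 65, 73}
run next job → 63; now {65, 73}
insert 45 → {45, 65, 73}
insert 64 → {45, 64, 65, 73}
insert 54 → {45, 54, 64, 65, 73}
insert 51 → {45, 51, 54, 64, 65, 73}
insert 75 → {45, 51, 54, 64, 65, 73, 75}
run next job → 45; now {51, 54, 64, 65, 73, 75}
insert 46 → {46, 51, 54, 64, 65, 73, 75}
insert 50 → {46, 50, 51, 54, 64, 65, 73, 75}
run next job → 46; now {50, 51, 54, 64, 65, 73, 75}
run next job → 50; now {51, 54, 64, 65, 73, 75}
insert 66 → {51, 54, 64, 65, 66, 73, 75}
run next job → 51; now {54, 64, 65, 66, 73, 75}

48 → 61 → 55 → 56 → 57 → 59 → 62 → 63 → 45 → 46 → 50 → 51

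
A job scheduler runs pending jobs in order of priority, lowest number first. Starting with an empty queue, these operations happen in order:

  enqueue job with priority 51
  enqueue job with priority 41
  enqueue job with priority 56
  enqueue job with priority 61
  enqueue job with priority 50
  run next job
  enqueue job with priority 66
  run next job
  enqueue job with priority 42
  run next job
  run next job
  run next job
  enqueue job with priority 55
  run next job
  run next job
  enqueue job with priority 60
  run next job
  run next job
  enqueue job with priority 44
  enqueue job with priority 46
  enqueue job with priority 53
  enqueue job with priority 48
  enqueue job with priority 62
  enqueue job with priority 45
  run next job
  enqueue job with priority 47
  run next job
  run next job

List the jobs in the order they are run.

insert 51 → {51}
insert 41 → {41, 51}
insert 56 → {41, 51, 56}
insert 61 → {41, 51, 56, 61}
insert 50 → {41, 50, 51, 56, 61}
run next job → 41; now {50, 51, 56, 61}
insert 66 → {50, 51, 56, 61, 66}
run next job → 50; now {51, 56, 61, 66}
insert 42 → {42, 51, 56, 61, 66}
run next job → 42; now {51, 56, 61, 66}
run next job → 51; now {56, 61, 66}
run next job → 56; now {61, 66}
insert 55 → {55, 61, 66}
run next job → 55; now {61, 66}
run next job → 61; now {66}
insert 60 → {60, 66}
run next job → 60; now {66}
run next job → 66; now {}
insert 44 → {44}
insert 46 → {44, 46}
insert 53 → {44, 46, 53}
insert 48 → {44, 46, 48, 53}
insert 62 → {44, 46, 48, 53, 62}
insert 45 → {44, 45, 46, 48, 53, 62}
run next job → 44; now {45, 46, 48, 53, 62}
insert 47 → {45, 46, 47, 48, 53, 62}
run next job → 45; now {46, 47, 48, 53, 62}
run next job → 46; now {47, 48, 53, 62}

41 → 50 → 42 → 51 → 56 → 55 → 61 → 60 → 66 → 44 → 45 → 46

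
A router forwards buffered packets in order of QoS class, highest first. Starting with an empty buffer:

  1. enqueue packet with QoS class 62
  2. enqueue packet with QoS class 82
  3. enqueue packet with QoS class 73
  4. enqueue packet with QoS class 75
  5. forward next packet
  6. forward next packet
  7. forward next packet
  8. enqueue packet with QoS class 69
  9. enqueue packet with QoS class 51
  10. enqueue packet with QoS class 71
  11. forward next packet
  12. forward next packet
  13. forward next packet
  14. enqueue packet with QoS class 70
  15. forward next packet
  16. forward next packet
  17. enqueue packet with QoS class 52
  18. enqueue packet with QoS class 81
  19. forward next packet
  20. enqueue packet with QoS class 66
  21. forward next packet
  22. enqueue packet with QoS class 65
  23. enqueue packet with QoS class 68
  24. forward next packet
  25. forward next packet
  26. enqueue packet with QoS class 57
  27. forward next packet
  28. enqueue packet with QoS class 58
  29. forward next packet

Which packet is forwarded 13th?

insert 62 → {62}
insert 82 → {82, 62}
insert 73 → {82, 73, 62}
insert 75 → {82, 75, 73, 62}
forward next packet → 82; now {75, 73, 62}
forward next packet → 75; now {73, 62}
forward next packet → 73; now {62}
insert 69 → {69, 62}
insert 51 → {69, 62, 51}
insert 71 → {71, 69, 62, 51}
forward next packet → 71; now {69, 62, 51}
forward next packet → 69; now {62, 51}
forward next packet → 62; now {51}
insert 70 → {70, 51}
forward next packet → 70; now {51}
forward next packet → 51; now {}
insert 52 → {52}
insert 81 → {81, 52}
forward next packet → 81; now {52}
insert 66 → {66, 52}
forward next packet → 66; now {52}
insert 65 → {65, 52}
insert 68 → {68, 65, 52}
forward next packet → 68; now {65, 52}
forward next packet → 65; now {52}
insert 57 → {57, 52}
forward next packet → 57; now {52}
insert 58 → {58, 52}
forward next packet → 58; now {52}

57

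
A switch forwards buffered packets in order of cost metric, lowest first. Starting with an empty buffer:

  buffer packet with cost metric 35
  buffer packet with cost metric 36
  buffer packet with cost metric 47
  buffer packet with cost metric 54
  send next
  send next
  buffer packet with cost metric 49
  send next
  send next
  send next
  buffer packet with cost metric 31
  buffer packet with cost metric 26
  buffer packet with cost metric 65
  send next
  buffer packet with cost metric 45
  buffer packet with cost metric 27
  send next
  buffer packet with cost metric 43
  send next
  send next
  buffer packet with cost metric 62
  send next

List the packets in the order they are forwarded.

35, 36, 47, 49, 54, 26, 27, 31, 43, 45

insert 35 → {35}
insert 36 → {35, 36}
insert 47 → {35, 36, 47}
insert 54 → {35, 36, 47, 54}
send next → 35; now {36, 47, 54}
send next → 36; now {47, 54}
insert 49 → {47, 49, 54}
send next → 47; now {49, 54}
send next → 49; now {54}
send next → 54; now {}
insert 31 → {31}
insert 26 → {26, 31}
insert 65 → {26, 31, 65}
send next → 26; now {31, 65}
insert 45 → {31, 45, 65}
insert 27 → {27, 31, 45, 65}
send next → 27; now {31, 45, 65}
insert 43 → {31, 43, 45, 65}
send next → 31; now {43, 45, 65}
send next → 43; now {45, 65}
insert 62 → {45, 62, 65}
send next → 45; now {62, 65}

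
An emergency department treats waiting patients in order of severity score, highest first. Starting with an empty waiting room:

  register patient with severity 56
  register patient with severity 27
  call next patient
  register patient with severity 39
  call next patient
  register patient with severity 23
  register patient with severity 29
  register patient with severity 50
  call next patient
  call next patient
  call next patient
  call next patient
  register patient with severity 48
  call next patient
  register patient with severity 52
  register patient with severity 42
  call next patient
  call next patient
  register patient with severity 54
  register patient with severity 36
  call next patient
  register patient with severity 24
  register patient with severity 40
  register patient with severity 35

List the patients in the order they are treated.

insert 56 → {56}
insert 27 → {56, 27}
call next patient → 56; now {27}
insert 39 → {39, 27}
call next patient → 39; now {27}
insert 23 → {27, 23}
insert 29 → {29, 27, 23}
insert 50 → {50, 29, 27, 23}
call next patient → 50; now {29, 27, 23}
call next patient → 29; now {27, 23}
call next patient → 27; now {23}
call next patient → 23; now {}
insert 48 → {48}
call next patient → 48; now {}
insert 52 → {52}
insert 42 → {52, 42}
call next patient → 52; now {42}
call next patient → 42; now {}
insert 54 → {54}
insert 36 → {54, 36}
call next patient → 54; now {36}
insert 24 → {36, 24}
insert 40 → {40, 36, 24}
insert 35 → {40, 36, 35, 24}

[56, 39, 50, 29, 27, 23, 48, 52, 42, 54]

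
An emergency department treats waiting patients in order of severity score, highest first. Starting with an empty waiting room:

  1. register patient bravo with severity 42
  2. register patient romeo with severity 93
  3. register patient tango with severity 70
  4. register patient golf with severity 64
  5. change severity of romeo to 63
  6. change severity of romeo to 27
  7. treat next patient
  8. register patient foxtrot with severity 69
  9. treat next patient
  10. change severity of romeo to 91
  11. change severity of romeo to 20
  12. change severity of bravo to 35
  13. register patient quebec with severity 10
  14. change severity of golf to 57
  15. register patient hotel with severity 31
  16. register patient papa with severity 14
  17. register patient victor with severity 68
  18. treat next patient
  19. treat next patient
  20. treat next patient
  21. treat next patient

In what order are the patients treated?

add bravo (severity 42) → {bravo:42}
add romeo (severity 93) → {romeo:93, bravo:42}
add tango (severity 70) → {romeo:93, tango:70, bravo:42}
add golf (severity 64) → {romeo:93, tango:70, golf:64, bravo:42}
update romeo to severity 63 → {tango:70, golf:64, romeo:63, bravo:42}
update romeo to severity 27 → {tango:70, golf:64, bravo:42, romeo:27}
treat next patient → tango; now {golf:64, bravo:42, romeo:27}
add foxtrot (severity 69) → {foxtrot:69, golf:64, bravo:42, romeo:27}
treat next patient → foxtrot; now {golf:64, bravo:42, romeo:27}
update romeo to severity 91 → {romeo:91, golf:64, bravo:42}
update romeo to severity 20 → {golf:64, bravo:42, romeo:20}
update bravo to severity 35 → {golf:64, bravo:35, romeo:20}
add quebec (severity 10) → {golf:64, bravo:35, romeo:20, quebec:10}
update golf to severity 57 → {golf:57, bravo:35, romeo:20, quebec:10}
add hotel (severity 31) → {golf:57, bravo:35, hotel:31, romeo:20, quebec:10}
add papa (severity 14) → {golf:57, bravo:35, hotel:31, romeo:20, papa:14, quebec:10}
add victor (severity 68) → {victor:68, golf:57, bravo:35, hotel:31, romeo:20, papa:14, quebec:10}
treat next patient → victor; now {golf:57, bravo:35, hotel:31, romeo:20, papa:14, quebec:10}
treat next patient → golf; now {bravo:35, hotel:31, romeo:20, papa:14, quebec:10}
treat next patient → bravo; now {hotel:31, romeo:20, papa:14, quebec:10}
treat next patient → hotel; now {romeo:20, papa:14, quebec:10}

tango → foxtrot → victor → golf → bravo → hotel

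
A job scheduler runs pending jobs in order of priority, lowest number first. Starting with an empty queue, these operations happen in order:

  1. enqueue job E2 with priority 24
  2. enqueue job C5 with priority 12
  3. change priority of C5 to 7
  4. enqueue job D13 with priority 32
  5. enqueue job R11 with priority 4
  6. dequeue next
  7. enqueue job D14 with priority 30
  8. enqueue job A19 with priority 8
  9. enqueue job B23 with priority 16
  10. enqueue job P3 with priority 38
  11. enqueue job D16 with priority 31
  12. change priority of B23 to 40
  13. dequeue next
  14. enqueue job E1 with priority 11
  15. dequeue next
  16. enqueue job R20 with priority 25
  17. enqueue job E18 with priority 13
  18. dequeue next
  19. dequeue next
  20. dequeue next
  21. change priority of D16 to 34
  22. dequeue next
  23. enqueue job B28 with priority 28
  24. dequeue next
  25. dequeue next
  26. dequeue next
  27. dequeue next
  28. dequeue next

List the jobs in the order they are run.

add E2 (priority 24) → {E2:24}
add C5 (priority 12) → {C5:12, E2:24}
update C5 to priority 7 → {C5:7, E2:24}
add D13 (priority 32) → {C5:7, E2:24, D13:32}
add R11 (priority 4) → {R11:4, C5:7, E2:24, D13:32}
dequeue next → R11; now {C5:7, E2:24, D13:32}
add D14 (priority 30) → {C5:7, E2:24, D14:30, D13:32}
add A19 (priority 8) → {C5:7, A19:8, E2:24, D14:30, D13:32}
add B23 (priority 16) → {C5:7, A19:8, B23:16, E2:24, D14:30, D13:32}
add P3 (priority 38) → {C5:7, A19:8, B23:16, E2:24, D14:30, D13:32, P3:38}
add D16 (priority 31) → {C5:7, A19:8, B23:16, E2:24, D14:30, D16:31, D13:32, P3:38}
update B23 to priority 40 → {C5:7, A19:8, E2:24, D14:30, D16:31, D13:32, P3:38, B23:40}
dequeue next → C5; now {A19:8, E2:24, D14:30, D16:31, D13:32, P3:38, B23:40}
add E1 (priority 11) → {A19:8, E1:11, E2:24, D14:30, D16:31, D13:32, P3:38, B23:40}
dequeue next → A19; now {E1:11, E2:24, D14:30, D16:31, D13:32, P3:38, B23:40}
add R20 (priority 25) → {E1:11, E2:24, R20:25, D14:30, D16:31, D13:32, P3:38, B23:40}
add E18 (priority 13) → {E1:11, E18:13, E2:24, R20:25, D14:30, D16:31, D13:32, P3:38, B23:40}
dequeue next → E1; now {E18:13, E2:24, R20:25, D14:30, D16:31, D13:32, P3:38, B23:40}
dequeue next → E18; now {E2:24, R20:25, D14:30, D16:31, D13:32, P3:38, B23:40}
dequeue next → E2; now {R20:25, D14:30, D16:31, D13:32, P3:38, B23:40}
update D16 to priority 34 → {R20:25, D14:30, D13:32, D16:34, P3:38, B23:40}
dequeue next → R20; now {D14:30, D13:32, D16:34, P3:38, B23:40}
add B28 (priority 28) → {B28:28, D14:30, D13:32, D16:34, P3:38, B23:40}
dequeue next → B28; now {D14:30, D13:32, D16:34, P3:38, B23:40}
dequeue next → D14; now {D13:32, D16:34, P3:38, B23:40}
dequeue next → D13; now {D16:34, P3:38, B23:40}
dequeue next → D16; now {P3:38, B23:40}
dequeue next → P3; now {B23:40}

R11, C5, A19, E1, E18, E2, R20, B28, D14, D13, D16, P3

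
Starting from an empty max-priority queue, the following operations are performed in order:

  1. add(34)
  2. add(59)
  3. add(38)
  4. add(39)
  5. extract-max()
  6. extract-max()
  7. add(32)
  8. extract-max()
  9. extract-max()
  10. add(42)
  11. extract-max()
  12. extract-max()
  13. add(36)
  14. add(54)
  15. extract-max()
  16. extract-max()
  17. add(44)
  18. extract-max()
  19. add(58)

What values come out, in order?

59 → 39 → 38 → 34 → 42 → 32 → 54 → 36 → 44

insert 34 → {34}
insert 59 → {59, 34}
insert 38 → {59, 38, 34}
insert 39 → {59, 39, 38, 34}
extract-max → 59; now {39, 38, 34}
extract-max → 39; now {38, 34}
insert 32 → {38, 34, 32}
extract-max → 38; now {34, 32}
extract-max → 34; now {32}
insert 42 → {42, 32}
extract-max → 42; now {32}
extract-max → 32; now {}
insert 36 → {36}
insert 54 → {54, 36}
extract-max → 54; now {36}
extract-max → 36; now {}
insert 44 → {44}
extract-max → 44; now {}
insert 58 → {58}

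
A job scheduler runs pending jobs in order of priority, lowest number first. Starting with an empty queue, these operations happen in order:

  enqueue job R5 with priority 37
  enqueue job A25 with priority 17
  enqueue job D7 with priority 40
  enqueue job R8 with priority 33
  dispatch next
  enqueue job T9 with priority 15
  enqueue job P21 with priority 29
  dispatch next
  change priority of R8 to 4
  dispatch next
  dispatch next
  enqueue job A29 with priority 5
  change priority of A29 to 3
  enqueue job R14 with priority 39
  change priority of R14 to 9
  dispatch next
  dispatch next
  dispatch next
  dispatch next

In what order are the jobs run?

add R5 (priority 37) → {R5:37}
add A25 (priority 17) → {A25:17, R5:37}
add D7 (priority 40) → {A25:17, R5:37, D7:40}
add R8 (priority 33) → {A25:17, R8:33, R5:37, D7:40}
dispatch next → A25; now {R8:33, R5:37, D7:40}
add T9 (priority 15) → {T9:15, R8:33, R5:37, D7:40}
add P21 (priority 29) → {T9:15, P21:29, R8:33, R5:37, D7:40}
dispatch next → T9; now {P21:29, R8:33, R5:37, D7:40}
update R8 to priority 4 → {R8:4, P21:29, R5:37, D7:40}
dispatch next → R8; now {P21:29, R5:37, D7:40}
dispatch next → P21; now {R5:37, D7:40}
add A29 (priority 5) → {A29:5, R5:37, D7:40}
update A29 to priority 3 → {A29:3, R5:37, D7:40}
add R14 (priority 39) → {A29:3, R5:37, R14:39, D7:40}
update R14 to priority 9 → {A29:3, R14:9, R5:37, D7:40}
dispatch next → A29; now {R14:9, R5:37, D7:40}
dispatch next → R14; now {R5:37, D7:40}
dispatch next → R5; now {D7:40}
dispatch next → D7; now {}

A25 → T9 → R8 → P21 → A29 → R14 → R5 → D7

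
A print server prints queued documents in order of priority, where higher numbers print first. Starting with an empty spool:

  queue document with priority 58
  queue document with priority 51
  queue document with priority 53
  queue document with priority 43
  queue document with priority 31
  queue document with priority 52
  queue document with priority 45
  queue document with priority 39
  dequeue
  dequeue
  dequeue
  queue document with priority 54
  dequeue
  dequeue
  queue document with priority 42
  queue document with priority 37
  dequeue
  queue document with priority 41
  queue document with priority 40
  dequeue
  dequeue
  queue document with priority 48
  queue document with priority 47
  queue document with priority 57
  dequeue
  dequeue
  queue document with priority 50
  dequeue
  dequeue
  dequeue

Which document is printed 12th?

insert 58 → {58}
insert 51 → {58, 51}
insert 53 → {58, 53, 51}
insert 43 → {58, 53, 51, 43}
insert 31 → {58, 53, 51, 43, 31}
insert 52 → {58, 53, 52, 51, 43, 31}
insert 45 → {58, 53, 52, 51, 45, 43, 31}
insert 39 → {58, 53, 52, 51, 45, 43, 39, 31}
dequeue → 58; now {53, 52, 51, 45, 43, 39, 31}
dequeue → 53; now {52, 51, 45, 43, 39, 31}
dequeue → 52; now {51, 45, 43, 39, 31}
insert 54 → {54, 51, 45, 43, 39, 31}
dequeue → 54; now {51, 45, 43, 39, 31}
dequeue → 51; now {45, 43, 39, 31}
insert 42 → {45, 43, 42, 39, 31}
insert 37 → {45, 43, 42, 39, 37, 31}
dequeue → 45; now {43, 42, 39, 37, 31}
insert 41 → {43, 42, 41, 39, 37, 31}
insert 40 → {43, 42, 41, 40, 39, 37, 31}
dequeue → 43; now {42, 41, 40, 39, 37, 31}
dequeue → 42; now {41, 40, 39, 37, 31}
insert 48 → {48, 41, 40, 39, 37, 31}
insert 47 → {48, 47, 41, 40, 39, 37, 31}
insert 57 → {57, 48, 47, 41, 40, 39, 37, 31}
dequeue → 57; now {48, 47, 41, 40, 39, 37, 31}
dequeue → 48; now {47, 41, 40, 39, 37, 31}
insert 50 → {50, 47, 41, 40, 39, 37, 31}
dequeue → 50; now {47, 41, 40, 39, 37, 31}
dequeue → 47; now {41, 40, 39, 37, 31}
dequeue → 41; now {40, 39, 37, 31}

47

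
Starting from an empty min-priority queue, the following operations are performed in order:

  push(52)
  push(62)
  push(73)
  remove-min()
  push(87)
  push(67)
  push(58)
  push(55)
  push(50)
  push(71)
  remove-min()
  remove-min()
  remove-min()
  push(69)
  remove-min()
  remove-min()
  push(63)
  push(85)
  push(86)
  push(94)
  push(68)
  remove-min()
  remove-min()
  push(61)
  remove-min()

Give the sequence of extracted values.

insert 52 → {52}
insert 62 → {52, 62}
insert 73 → {52, 62, 73}
remove-min → 52; now {62, 73}
insert 87 → {62, 73, 87}
insert 67 → {62, 67, 73, 87}
insert 58 → {58, 62, 67, 73, 87}
insert 55 → {55, 58, 62, 67, 73, 87}
insert 50 → {50, 55, 58, 62, 67, 73, 87}
insert 71 → {50, 55, 58, 62, 67, 71, 73, 87}
remove-min → 50; now {55, 58, 62, 67, 71, 73, 87}
remove-min → 55; now {58, 62, 67, 71, 73, 87}
remove-min → 58; now {62, 67, 71, 73, 87}
insert 69 → {62, 67, 69, 71, 73, 87}
remove-min → 62; now {67, 69, 71, 73, 87}
remove-min → 67; now {69, 71, 73, 87}
insert 63 → {63, 69, 71, 73, 87}
insert 85 → {63, 69, 71, 73, 85, 87}
insert 86 → {63, 69, 71, 73, 85, 86, 87}
insert 94 → {63, 69, 71, 73, 85, 86, 87, 94}
insert 68 → {63, 68, 69, 71, 73, 85, 86, 87, 94}
remove-min → 63; now {68, 69, 71, 73, 85, 86, 87, 94}
remove-min → 68; now {69, 71, 73, 85, 86, 87, 94}
insert 61 → {61, 69, 71, 73, 85, 86, 87, 94}
remove-min → 61; now {69, 71, 73, 85, 86, 87, 94}

52 → 50 → 55 → 58 → 62 → 67 → 63 → 68 → 61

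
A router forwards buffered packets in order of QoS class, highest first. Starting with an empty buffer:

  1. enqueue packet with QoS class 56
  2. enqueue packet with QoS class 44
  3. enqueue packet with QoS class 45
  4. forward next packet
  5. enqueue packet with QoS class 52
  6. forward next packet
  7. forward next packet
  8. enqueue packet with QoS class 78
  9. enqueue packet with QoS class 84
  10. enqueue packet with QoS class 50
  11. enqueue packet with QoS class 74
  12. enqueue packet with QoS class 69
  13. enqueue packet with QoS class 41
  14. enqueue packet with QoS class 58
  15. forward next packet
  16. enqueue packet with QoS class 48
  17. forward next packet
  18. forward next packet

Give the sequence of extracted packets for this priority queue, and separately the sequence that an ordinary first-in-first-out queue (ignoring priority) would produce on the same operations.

priority queue: 56 → 52 → 45 → 84 → 78 → 74; FIFO queue: 56, 44, 45, 52, 78, 84

insert 56 → {56}
insert 44 → {56, 44}
insert 45 → {56, 45, 44}
forward next packet → 56; now {45, 44}
insert 52 → {52, 45, 44}
forward next packet → 52; now {45, 44}
forward next packet → 45; now {44}
insert 78 → {78, 44}
insert 84 → {84, 78, 44}
insert 50 → {84, 78, 50, 44}
insert 74 → {84, 78, 74, 50, 44}
insert 69 → {84, 78, 74, 69, 50, 44}
insert 41 → {84, 78, 74, 69, 50, 44, 41}
insert 58 → {84, 78, 74, 69, 58, 50, 44, 41}
forward next packet → 84; now {78, 74, 69, 58, 50, 44, 41}
insert 48 → {78, 74, 69, 58, 50, 48, 44, 41}
forward next packet → 78; now {74, 69, 58, 50, 48, 44, 41}
forward next packet → 74; now {69, 58, 50, 48, 44, 41}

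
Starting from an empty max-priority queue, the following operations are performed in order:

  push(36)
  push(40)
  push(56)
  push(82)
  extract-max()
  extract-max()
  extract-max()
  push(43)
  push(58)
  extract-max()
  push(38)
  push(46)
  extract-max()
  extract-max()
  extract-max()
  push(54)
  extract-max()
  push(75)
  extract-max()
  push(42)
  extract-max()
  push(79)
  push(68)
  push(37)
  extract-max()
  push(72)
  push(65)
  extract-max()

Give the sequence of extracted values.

insert 36 → {36}
insert 40 → {40, 36}
insert 56 → {56, 40, 36}
insert 82 → {82, 56, 40, 36}
extract-max → 82; now {56, 40, 36}
extract-max → 56; now {40, 36}
extract-max → 40; now {36}
insert 43 → {43, 36}
insert 58 → {58, 43, 36}
extract-max → 58; now {43, 36}
insert 38 → {43, 38, 36}
insert 46 → {46, 43, 38, 36}
extract-max → 46; now {43, 38, 36}
extract-max → 43; now {38, 36}
extract-max → 38; now {36}
insert 54 → {54, 36}
extract-max → 54; now {36}
insert 75 → {75, 36}
extract-max → 75; now {36}
insert 42 → {42, 36}
extract-max → 42; now {36}
insert 79 → {79, 36}
insert 68 → {79, 68, 36}
insert 37 → {79, 68, 37, 36}
extract-max → 79; now {68, 37, 36}
insert 72 → {72, 68, 37, 36}
insert 65 → {72, 68, 65, 37, 36}
extract-max → 72; now {68, 65, 37, 36}

82 → 56 → 40 → 58 → 46 → 43 → 38 → 54 → 75 → 42 → 79 → 72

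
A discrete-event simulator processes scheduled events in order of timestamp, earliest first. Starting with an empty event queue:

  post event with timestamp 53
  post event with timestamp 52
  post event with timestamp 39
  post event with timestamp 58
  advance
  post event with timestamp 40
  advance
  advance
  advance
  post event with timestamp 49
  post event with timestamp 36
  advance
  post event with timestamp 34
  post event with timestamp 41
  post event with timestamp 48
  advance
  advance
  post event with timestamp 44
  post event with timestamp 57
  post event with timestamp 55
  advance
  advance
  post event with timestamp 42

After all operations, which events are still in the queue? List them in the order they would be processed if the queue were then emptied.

[42, 49, 55, 57, 58]

insert 53 → {53}
insert 52 → {52, 53}
insert 39 → {39, 52, 53}
insert 58 → {39, 52, 53, 58}
advance → 39; now {52, 53, 58}
insert 40 → {40, 52, 53, 58}
advance → 40; now {52, 53, 58}
advance → 52; now {53, 58}
advance → 53; now {58}
insert 49 → {49, 58}
insert 36 → {36, 49, 58}
advance → 36; now {49, 58}
insert 34 → {34, 49, 58}
insert 41 → {34, 41, 49, 58}
insert 48 → {34, 41, 48, 49, 58}
advance → 34; now {41, 48, 49, 58}
advance → 41; now {48, 49, 58}
insert 44 → {44, 48, 49, 58}
insert 57 → {44, 48, 49, 57, 58}
insert 55 → {44, 48, 49, 55, 57, 58}
advance → 44; now {48, 49, 55, 57, 58}
advance → 48; now {49, 55, 57, 58}
insert 42 → {42, 49, 55, 57, 58}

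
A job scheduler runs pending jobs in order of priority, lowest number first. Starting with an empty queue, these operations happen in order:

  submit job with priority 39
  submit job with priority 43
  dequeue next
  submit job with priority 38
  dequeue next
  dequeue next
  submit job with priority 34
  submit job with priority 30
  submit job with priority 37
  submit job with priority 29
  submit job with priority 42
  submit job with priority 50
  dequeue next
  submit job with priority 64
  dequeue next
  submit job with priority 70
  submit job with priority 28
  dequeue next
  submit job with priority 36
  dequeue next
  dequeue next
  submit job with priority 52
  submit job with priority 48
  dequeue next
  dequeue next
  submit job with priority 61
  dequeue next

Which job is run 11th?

insert 39 → {39}
insert 43 → {39, 43}
dequeue next → 39; now {43}
insert 38 → {38, 43}
dequeue next → 38; now {43}
dequeue next → 43; now {}
insert 34 → {34}
insert 30 → {30, 34}
insert 37 → {30, 34, 37}
insert 29 → {29, 30, 34, 37}
insert 42 → {29, 30, 34, 37, 42}
insert 50 → {29, 30, 34, 37, 42, 50}
dequeue next → 29; now {30, 34, 37, 42, 50}
insert 64 → {30, 34, 37, 42, 50, 64}
dequeue next → 30; now {34, 37, 42, 50, 64}
insert 70 → {34, 37, 42, 50, 64, 70}
insert 28 → {28, 34, 37, 42, 50, 64, 70}
dequeue next → 28; now {34, 37, 42, 50, 64, 70}
insert 36 → {34, 36, 37, 42, 50, 64, 70}
dequeue next → 34; now {36, 37, 42, 50, 64, 70}
dequeue next → 36; now {37, 42, 50, 64, 70}
insert 52 → {37, 42, 50, 52, 64, 70}
insert 48 → {37, 42, 48, 50, 52, 64, 70}
dequeue next → 37; now {42, 48, 50, 52, 64, 70}
dequeue next → 42; now {48, 50, 52, 64, 70}
insert 61 → {48, 50, 52, 61, 64, 70}
dequeue next → 48; now {50, 52, 61, 64, 70}

48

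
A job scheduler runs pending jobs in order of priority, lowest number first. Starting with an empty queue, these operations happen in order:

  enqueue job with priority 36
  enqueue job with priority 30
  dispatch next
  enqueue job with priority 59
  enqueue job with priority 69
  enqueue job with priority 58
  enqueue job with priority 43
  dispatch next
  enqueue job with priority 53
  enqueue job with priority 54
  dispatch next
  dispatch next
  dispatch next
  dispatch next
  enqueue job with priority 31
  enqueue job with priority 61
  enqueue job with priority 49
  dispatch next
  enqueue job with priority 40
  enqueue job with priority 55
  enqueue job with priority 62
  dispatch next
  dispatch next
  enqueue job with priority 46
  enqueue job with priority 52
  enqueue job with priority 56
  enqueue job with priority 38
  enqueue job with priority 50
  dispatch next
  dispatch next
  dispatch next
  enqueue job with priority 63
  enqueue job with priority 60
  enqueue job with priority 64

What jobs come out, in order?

30, 36, 43, 53, 54, 58, 31, 40, 49, 38, 46, 50

insert 36 → {36}
insert 30 → {30, 36}
dispatch next → 30; now {36}
insert 59 → {36, 59}
insert 69 → {36, 59, 69}
insert 58 → {36, 58, 59, 69}
insert 43 → {36, 43, 58, 59, 69}
dispatch next → 36; now {43, 58, 59, 69}
insert 53 → {43, 53, 58, 59, 69}
insert 54 → {43, 53, 54, 58, 59, 69}
dispatch next → 43; now {53, 54, 58, 59, 69}
dispatch next → 53; now {54, 58, 59, 69}
dispatch next → 54; now {58, 59, 69}
dispatch next → 58; now {59, 69}
insert 31 → {31, 59, 69}
insert 61 → {31, 59, 61, 69}
insert 49 → {31, 49, 59, 61, 69}
dispatch next → 31; now {49, 59, 61, 69}
insert 40 → {40, 49, 59, 61, 69}
insert 55 → {40, 49, 55, 59, 61, 69}
insert 62 → {40, 49, 55, 59, 61, 62, 69}
dispatch next → 40; now {49, 55, 59, 61, 62, 69}
dispatch next → 49; now {55, 59, 61, 62, 69}
insert 46 → {46, 55, 59, 61, 62, 69}
insert 52 → {46, 52, 55, 59, 61, 62, 69}
insert 56 → {46, 52, 55, 56, 59, 61, 62, 69}
insert 38 → {38, 46, 52, 55, 56, 59, 61, 62, 69}
insert 50 → {38, 46, 50, 52, 55, 56, 59, 61, 62, 69}
dispatch next → 38; now {46, 50, 52, 55, 56, 59, 61, 62, 69}
dispatch next → 46; now {50, 52, 55, 56, 59, 61, 62, 69}
dispatch next → 50; now {52, 55, 56, 59, 61, 62, 69}
insert 63 → {52, 55, 56, 59, 61, 62, 63, 69}
insert 60 → {52, 55, 56, 59, 60, 61, 62, 63, 69}
insert 64 → {52, 55, 56, 59, 60, 61, 62, 63, 64, 69}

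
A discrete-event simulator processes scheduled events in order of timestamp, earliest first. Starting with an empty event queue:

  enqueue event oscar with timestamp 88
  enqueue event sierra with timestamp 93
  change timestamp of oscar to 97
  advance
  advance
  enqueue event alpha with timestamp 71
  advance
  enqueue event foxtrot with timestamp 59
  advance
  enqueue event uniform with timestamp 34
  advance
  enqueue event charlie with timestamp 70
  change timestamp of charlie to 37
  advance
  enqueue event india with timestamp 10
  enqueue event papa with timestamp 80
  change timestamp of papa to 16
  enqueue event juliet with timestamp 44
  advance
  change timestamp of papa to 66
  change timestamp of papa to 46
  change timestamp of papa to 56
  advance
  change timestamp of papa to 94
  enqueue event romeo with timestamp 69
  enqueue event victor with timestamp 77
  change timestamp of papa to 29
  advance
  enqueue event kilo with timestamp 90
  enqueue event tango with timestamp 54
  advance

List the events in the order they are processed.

add oscar (timestamp 88) → {oscar:88}
add sierra (timestamp 93) → {oscar:88, sierra:93}
update oscar to timestamp 97 → {sierra:93, oscar:97}
advance → sierra; now {oscar:97}
advance → oscar; now {}
add alpha (timestamp 71) → {alpha:71}
advance → alpha; now {}
add foxtrot (timestamp 59) → {foxtrot:59}
advance → foxtrot; now {}
add uniform (timestamp 34) → {uniform:34}
advance → uniform; now {}
add charlie (timestamp 70) → {charlie:70}
update charlie to timestamp 37 → {charlie:37}
advance → charlie; now {}
add india (timestamp 10) → {india:10}
add papa (timestamp 80) → {india:10, papa:80}
update papa to timestamp 16 → {india:10, papa:16}
add juliet (timestamp 44) → {india:10, papa:16, juliet:44}
advance → india; now {papa:16, juliet:44}
update papa to timestamp 66 → {juliet:44, papa:66}
update papa to timestamp 46 → {juliet:44, papa:46}
update papa to timestamp 56 → {juliet:44, papa:56}
advance → juliet; now {papa:56}
update papa to timestamp 94 → {papa:94}
add romeo (timestamp 69) → {romeo:69, papa:94}
add victor (timestamp 77) → {romeo:69, victor:77, papa:94}
update papa to timestamp 29 → {papa:29, romeo:69, victor:77}
advance → papa; now {romeo:69, victor:77}
add kilo (timestamp 90) → {romeo:69, victor:77, kilo:90}
add tango (timestamp 54) → {tango:54, romeo:69, victor:77, kilo:90}
advance → tango; now {romeo:69, victor:77, kilo:90}

sierra → oscar → alpha → foxtrot → uniform → charlie → india → juliet → papa → tango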